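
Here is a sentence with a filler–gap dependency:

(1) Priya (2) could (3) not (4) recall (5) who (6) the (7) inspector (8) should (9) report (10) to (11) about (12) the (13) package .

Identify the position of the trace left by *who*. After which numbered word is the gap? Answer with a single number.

Underlying clause: The inspector should report to who about the package.
'who' is the object of the preposition 'to'. Fronting leaves a gap immediately after 'to':
Priya could not recall who the inspector should report to ___ about the package.
'to' is word 10.

10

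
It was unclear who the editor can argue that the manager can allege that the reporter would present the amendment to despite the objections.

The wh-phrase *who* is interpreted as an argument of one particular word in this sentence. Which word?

to

Before movement: The editor can argue that the manager can allege that the reporter would present the amendment to who despite the objections.
'who' functions as the object of the preposition 'to' (recipient of 'present'). It moves to the left edge, and the trace sits right after 'to':
It was unclear who the editor can argue that the manager can allege that the reporter would present the amendment to ___ despite the objections.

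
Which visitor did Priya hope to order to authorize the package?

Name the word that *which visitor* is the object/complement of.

Pre-movement form: Priya did hope to order which visitor to authorize the package.
'which visitor' functions as the direct object of 'order'. It moves to the left edge, and the trace sits right after 'order':
Which visitor did Priya hope to order ___ to authorize the package?

order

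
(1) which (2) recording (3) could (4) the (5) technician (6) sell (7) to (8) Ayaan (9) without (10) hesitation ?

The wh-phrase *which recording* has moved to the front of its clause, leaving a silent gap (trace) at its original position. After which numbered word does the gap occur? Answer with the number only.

Before movement: The technician could sell which recording to Ayaan without hesitation.
The filler 'which recording' is interpreted as the direct object of 'sell'. Wh-movement fronts it, leaving a gap right after 'sell':
Which recording could the technician sell ___ to Ayaan without hesitation?
'sell' is word 6.

6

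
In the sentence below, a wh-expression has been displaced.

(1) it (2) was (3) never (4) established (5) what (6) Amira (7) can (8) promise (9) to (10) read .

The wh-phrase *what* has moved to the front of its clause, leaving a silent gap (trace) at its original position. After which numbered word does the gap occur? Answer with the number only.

Underlying clause: Amira can promise to read what.
The filler 'what' is interpreted as the direct object of 'read'. Fronting leaves a gap immediately after 'read':
It was never established what Amira can promise to read ___.
'read' is word 10.

10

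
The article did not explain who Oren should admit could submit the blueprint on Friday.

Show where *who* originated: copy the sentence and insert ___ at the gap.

The article did not explain who Oren should admit ___ could submit the blueprint on Friday.

Before movement: Oren should admit who could submit the blueprint on Friday.
'who' functions as the subject of the clause embedded under 'admit'. The gap is right after 'admit'.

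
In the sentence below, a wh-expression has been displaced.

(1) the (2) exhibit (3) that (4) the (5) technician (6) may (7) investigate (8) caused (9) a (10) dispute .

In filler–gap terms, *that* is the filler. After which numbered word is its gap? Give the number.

'that' is the direct object of 'investigate'. Fronting leaves a gap immediately after 'investigate':
The exhibit that the technician may investigate ___ caused a dispute.
'investigate' is word 7.

7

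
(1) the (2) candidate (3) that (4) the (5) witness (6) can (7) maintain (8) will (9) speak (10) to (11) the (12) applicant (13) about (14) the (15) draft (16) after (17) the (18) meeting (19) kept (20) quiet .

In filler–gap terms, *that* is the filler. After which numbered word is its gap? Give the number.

7

'that' functions as the subject of the clause embedded under 'maintain'. Fronting leaves a gap immediately after 'maintain':
The candidate that the witness can maintain ___ will speak to the applicant about the draft after the meeting kept quiet.
'maintain' is word 7.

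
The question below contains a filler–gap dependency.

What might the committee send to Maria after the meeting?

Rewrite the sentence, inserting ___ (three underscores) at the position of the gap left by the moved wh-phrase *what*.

What might the committee send ___ to Maria after the meeting?

Before movement: The committee might send what to Maria after the meeting.
'what' functions as the direct object of 'send'. The gap is right after 'send'.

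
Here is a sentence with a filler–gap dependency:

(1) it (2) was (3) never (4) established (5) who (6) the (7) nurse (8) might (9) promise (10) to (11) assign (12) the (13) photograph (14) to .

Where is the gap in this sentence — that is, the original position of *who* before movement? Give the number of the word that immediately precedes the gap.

Before movement: The nurse might promise to assign the photograph to who.
'who' functions as the object of the preposition 'to' (recipient of 'assign'). Fronting leaves a gap immediately after 'to':
It was never established who the nurse might promise to assign the photograph to ___.
'to' is word 14.

14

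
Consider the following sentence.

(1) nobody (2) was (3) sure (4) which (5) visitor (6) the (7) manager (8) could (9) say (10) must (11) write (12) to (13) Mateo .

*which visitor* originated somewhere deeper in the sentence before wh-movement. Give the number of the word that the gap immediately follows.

Underlying clause: The manager could say which visitor must write to Mateo.
'which visitor' functions as the subject of the clause embedded under 'say'. It moves to the left edge, and the trace sits right after 'say':
Nobody was sure which visitor the manager could say ___ must write to Mateo.
'say' is word 9.

9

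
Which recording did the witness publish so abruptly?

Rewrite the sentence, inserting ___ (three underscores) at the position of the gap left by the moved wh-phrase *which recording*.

Which recording did the witness publish ___ so abruptly?

Before movement: The witness did publish which recording so abruptly.
'which recording' is the direct object of 'publish'. The gap is right after 'publish'.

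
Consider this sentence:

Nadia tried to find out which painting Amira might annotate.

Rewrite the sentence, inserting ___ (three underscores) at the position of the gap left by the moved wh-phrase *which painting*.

Before movement: Amira might annotate which painting.
The filler 'which painting' is interpreted as the direct object of 'annotate'. The gap is right after 'annotate'.

Nadia tried to find out which painting Amira might annotate ___.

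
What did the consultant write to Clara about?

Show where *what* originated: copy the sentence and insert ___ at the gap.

In situ: The consultant did write to Clara about what.
The filler 'what' is interpreted as the object of the preposition 'about'. The gap is right after 'about'.

What did the consultant write to Clara about ___?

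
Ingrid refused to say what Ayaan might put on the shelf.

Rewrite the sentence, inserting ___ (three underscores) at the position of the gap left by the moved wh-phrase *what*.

Underlying clause: Ayaan might put what on the shelf.
'what' is the direct object of 'put'. The gap is right after 'put'.

Ingrid refused to say what Ayaan might put ___ on the shelf.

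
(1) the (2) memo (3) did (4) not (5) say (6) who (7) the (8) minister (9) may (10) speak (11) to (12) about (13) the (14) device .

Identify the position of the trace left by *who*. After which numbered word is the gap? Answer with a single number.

11

Pre-movement form: The minister may speak to who about the device.
'who' functions as the object of the preposition 'to'. Wh-movement fronts it, leaving a gap right after 'to':
The memo did not say who the minister may speak to ___ about the device.
'to' is word 11.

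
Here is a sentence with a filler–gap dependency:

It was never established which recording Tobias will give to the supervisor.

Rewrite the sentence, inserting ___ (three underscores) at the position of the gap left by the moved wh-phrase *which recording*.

Pre-movement form: Tobias will give which recording to the supervisor.
'which recording' is the direct object of 'give'. The gap is right after 'give'.

It was never established which recording Tobias will give ___ to the supervisor.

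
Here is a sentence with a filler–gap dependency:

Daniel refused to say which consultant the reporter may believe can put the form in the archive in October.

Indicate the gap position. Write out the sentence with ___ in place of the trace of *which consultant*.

Before movement: The reporter may believe which consultant can put the form in the archive in October.
The filler 'which consultant' is interpreted as the subject of the clause embedded under 'believe'. The gap is right after 'believe'.

Daniel refused to say which consultant the reporter may believe ___ can put the form in the archive in October.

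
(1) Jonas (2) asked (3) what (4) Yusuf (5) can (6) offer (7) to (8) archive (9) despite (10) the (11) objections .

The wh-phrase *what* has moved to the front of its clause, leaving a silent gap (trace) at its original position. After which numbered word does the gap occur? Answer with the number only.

8

Underlying clause: Yusuf can offer to archive what despite the objections.
'what' functions as the direct object of 'archive'. Fronting leaves a gap immediately after 'archive':
Jonas asked what Yusuf can offer to archive ___ despite the objections.
'archive' is word 8.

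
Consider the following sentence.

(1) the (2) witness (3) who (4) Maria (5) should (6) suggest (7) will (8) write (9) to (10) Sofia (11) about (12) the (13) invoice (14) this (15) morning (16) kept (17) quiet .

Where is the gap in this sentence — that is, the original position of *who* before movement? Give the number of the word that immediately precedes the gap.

The filler 'who' is interpreted as the subject of the clause embedded under 'suggest'. It moves to the left edge, and the trace sits right after 'suggest':
The witness who Maria should suggest ___ will write to Sofia about the invoice this morning kept quiet.
'suggest' is word 6.

6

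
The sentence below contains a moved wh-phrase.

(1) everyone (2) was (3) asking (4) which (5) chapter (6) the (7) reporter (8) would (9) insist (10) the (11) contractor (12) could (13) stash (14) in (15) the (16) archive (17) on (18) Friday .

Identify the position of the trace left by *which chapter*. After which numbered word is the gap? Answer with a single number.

13

Underlying clause: The reporter would insist the contractor could stash which chapter in the archive on Friday.
The filler 'which chapter' is interpreted as the direct object of 'stash'. Wh-movement fronts it, leaving a gap right after 'stash':
Everyone was asking which chapter the reporter would insist the contractor could stash ___ in the archive on Friday.
'stash' is word 13.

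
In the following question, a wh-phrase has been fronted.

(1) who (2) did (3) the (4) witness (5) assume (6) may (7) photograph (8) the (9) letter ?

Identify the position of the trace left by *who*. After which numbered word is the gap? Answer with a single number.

Before movement: The witness did assume who may photograph the letter.
'who' is the subject of the clause embedded under 'assume'. Fronting leaves a gap immediately after 'assume':
Who did the witness assume ___ may photograph the letter?
'assume' is word 5.

5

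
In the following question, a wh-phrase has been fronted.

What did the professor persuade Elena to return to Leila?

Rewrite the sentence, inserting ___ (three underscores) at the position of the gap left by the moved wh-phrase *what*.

What did the professor persuade Elena to return ___ to Leila?

In situ: The professor did persuade Elena to return what to Leila.
The filler 'what' is interpreted as the direct object of 'return'. The gap is right after 'return'.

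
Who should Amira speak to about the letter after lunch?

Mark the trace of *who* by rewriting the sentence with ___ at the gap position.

In situ: Amira should speak to who about the letter after lunch.
'who' functions as the object of the preposition 'to'. The gap is right after 'to'.

Who should Amira speak to ___ about the letter after lunch?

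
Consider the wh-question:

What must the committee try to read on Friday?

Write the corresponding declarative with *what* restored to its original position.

'what' functions as the direct object of 'read'. Fronting leaves a gap immediately after 'read':
What must the committee try to read ___ on Friday?

The committee must try to read what on Friday.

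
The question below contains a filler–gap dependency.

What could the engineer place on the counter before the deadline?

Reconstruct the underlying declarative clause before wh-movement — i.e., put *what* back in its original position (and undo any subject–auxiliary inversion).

'what' is the direct object of 'place'. It moves to the left edge, and the trace sits right after 'place':
What could the engineer place ___ on the counter before the deadline?

The engineer could place what on the counter before the deadline.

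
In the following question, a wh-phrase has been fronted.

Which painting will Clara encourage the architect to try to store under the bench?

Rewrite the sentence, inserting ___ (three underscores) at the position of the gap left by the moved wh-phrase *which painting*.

Which painting will Clara encourage the architect to try to store ___ under the bench?

Pre-movement form: Clara will encourage the architect to try to store which painting under the bench.
The filler 'which painting' is interpreted as the direct object of 'store'. The gap is right after 'store'.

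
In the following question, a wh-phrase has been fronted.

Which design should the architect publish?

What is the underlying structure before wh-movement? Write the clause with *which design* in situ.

The architect should publish which design.

The filler 'which design' is interpreted as the direct object of 'publish'. It moves to the left edge, and the trace sits right after 'publish':
Which design should the architect publish ___?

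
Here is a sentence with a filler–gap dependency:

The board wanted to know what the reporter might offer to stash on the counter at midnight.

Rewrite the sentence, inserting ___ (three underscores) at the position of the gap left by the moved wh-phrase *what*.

The board wanted to know what the reporter might offer to stash ___ on the counter at midnight.

In situ: The reporter might offer to stash what on the counter at midnight.
'what' functions as the direct object of 'stash'. The gap is right after 'stash'.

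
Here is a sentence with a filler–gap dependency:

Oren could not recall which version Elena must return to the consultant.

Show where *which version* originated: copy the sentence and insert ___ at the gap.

Oren could not recall which version Elena must return ___ to the consultant.

Before movement: Elena must return which version to the consultant.
'which version' is the direct object of 'return'. The gap is right after 'return'.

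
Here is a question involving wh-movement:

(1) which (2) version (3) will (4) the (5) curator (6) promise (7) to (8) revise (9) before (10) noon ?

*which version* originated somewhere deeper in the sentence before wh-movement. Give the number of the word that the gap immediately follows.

8

In situ: The curator will promise to revise which version before noon.
The filler 'which version' is interpreted as the direct object of 'revise'. It moves to the left edge, and the trace sits right after 'revise':
Which version will the curator promise to revise ___ before noon?
'revise' is word 8.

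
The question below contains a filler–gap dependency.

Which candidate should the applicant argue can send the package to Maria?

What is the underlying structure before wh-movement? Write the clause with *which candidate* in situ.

The applicant should argue which candidate can send the package to Maria.

The filler 'which candidate' is interpreted as the subject of the clause embedded under 'argue'. Fronting leaves a gap immediately after 'argue':
Which candidate should the applicant argue ___ can send the package to Maria?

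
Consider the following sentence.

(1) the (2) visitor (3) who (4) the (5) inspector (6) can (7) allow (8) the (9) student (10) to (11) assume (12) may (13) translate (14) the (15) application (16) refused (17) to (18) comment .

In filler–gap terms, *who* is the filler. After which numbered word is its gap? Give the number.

The filler 'who' is interpreted as the subject of the clause embedded under 'assume'. Fronting leaves a gap immediately after 'assume':
The visitor who the inspector can allow the student to assume ___ may translate the application refused to comment.
'assume' is word 11.

11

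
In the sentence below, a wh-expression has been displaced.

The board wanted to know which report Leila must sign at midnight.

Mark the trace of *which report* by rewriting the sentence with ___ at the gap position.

In situ: Leila must sign which report at midnight.
The filler 'which report' is interpreted as the direct object of 'sign'. The gap is right after 'sign'.

The board wanted to know which report Leila must sign ___ at midnight.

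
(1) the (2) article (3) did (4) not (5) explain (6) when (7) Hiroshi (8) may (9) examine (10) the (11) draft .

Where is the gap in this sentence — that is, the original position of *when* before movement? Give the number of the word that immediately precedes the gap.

11

In situ: Hiroshi may examine the draft when.
'when' is the temporal adjunct. Wh-movement fronts it, leaving a gap right after 'draft':
The article did not explain when Hiroshi may examine the draft ___.
'draft' is word 11.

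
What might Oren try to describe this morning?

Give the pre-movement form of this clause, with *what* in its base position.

'what' functions as the direct object of 'describe'. Fronting leaves a gap immediately after 'describe':
What might Oren try to describe ___ this morning?

Oren might try to describe what this morning.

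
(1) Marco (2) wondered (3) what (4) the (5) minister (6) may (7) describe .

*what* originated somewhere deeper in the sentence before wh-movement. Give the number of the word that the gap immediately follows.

Before movement: The minister may describe what.
'what' is the direct object of 'describe'. Wh-movement fronts it, leaving a gap right after 'describe':
Marco wondered what the minister may describe ___.
'describe' is word 7.

7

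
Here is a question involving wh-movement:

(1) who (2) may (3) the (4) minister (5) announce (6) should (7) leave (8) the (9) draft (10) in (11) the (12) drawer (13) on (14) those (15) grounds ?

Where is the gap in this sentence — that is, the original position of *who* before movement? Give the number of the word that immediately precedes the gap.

5

In situ: The minister may announce who should leave the draft in the drawer on those grounds.
The filler 'who' is interpreted as the subject of the clause embedded under 'announce'. Fronting leaves a gap immediately after 'announce':
Who may the minister announce ___ should leave the draft in the drawer on those grounds?
'announce' is word 5.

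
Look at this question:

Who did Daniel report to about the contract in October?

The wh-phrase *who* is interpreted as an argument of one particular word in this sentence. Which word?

to

In situ: Daniel did report to who about the contract in October.
'who' is the object of the preposition 'to'. Fronting leaves a gap immediately after 'to':
Who did Daniel report to ___ about the contract in October?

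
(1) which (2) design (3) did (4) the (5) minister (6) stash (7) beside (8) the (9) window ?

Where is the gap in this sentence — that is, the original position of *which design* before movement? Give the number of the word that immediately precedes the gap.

6

Underlying clause: The minister did stash which design beside the window.
The filler 'which design' is interpreted as the direct object of 'stash'. It moves to the left edge, and the trace sits right after 'stash':
Which design did the minister stash ___ beside the window?
'stash' is word 6.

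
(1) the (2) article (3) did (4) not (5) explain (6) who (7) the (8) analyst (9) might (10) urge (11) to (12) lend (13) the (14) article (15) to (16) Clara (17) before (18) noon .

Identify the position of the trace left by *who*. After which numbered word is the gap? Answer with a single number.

Before movement: The analyst might urge who to lend the article to Clara before noon.
The filler 'who' is interpreted as the direct object of 'urge'. Fronting leaves a gap immediately after 'urge':
The article did not explain who the analyst might urge ___ to lend the article to Clara before noon.
'urge' is word 10.

10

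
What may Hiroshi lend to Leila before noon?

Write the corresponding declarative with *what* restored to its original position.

Hiroshi may lend what to Leila before noon.

'what' functions as the direct object of 'lend'. Wh-movement fronts it, leaving a gap right after 'lend':
What may Hiroshi lend ___ to Leila before noon?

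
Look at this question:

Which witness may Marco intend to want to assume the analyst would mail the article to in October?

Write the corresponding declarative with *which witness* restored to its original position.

Marco may intend to want to assume the analyst would mail the article to which witness in October.

'which witness' functions as the object of the preposition 'to' (recipient of 'mail'). It moves to the left edge, and the trace sits right after 'to':
Which witness may Marco intend to want to assume the analyst would mail the article to ___ in October?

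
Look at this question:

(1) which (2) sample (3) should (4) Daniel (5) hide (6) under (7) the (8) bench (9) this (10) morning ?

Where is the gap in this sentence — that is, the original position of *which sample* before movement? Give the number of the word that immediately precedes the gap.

Underlying clause: Daniel should hide which sample under the bench this morning.
'which sample' functions as the direct object of 'hide'. Fronting leaves a gap immediately after 'hide':
Which sample should Daniel hide ___ under the bench this morning?
'hide' is word 5.

5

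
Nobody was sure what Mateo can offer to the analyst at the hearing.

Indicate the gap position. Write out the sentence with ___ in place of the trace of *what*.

In situ: Mateo can offer what to the analyst at the hearing.
'what' is the direct object of 'offer'. The gap is right after 'offer'.

Nobody was sure what Mateo can offer ___ to the analyst at the hearing.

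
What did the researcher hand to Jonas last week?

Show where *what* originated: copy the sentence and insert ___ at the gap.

What did the researcher hand ___ to Jonas last week?

Pre-movement form: The researcher did hand what to Jonas last week.
The filler 'what' is interpreted as the direct object of 'hand'. The gap is right after 'hand'.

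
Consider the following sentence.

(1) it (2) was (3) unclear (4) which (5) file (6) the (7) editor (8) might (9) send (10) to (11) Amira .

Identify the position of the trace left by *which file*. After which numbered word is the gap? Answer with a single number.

9

Pre-movement form: The editor might send which file to Amira.
'which file' functions as the direct object of 'send'. Wh-movement fronts it, leaving a gap right after 'send':
It was unclear which file the editor might send ___ to Amira.
'send' is word 9.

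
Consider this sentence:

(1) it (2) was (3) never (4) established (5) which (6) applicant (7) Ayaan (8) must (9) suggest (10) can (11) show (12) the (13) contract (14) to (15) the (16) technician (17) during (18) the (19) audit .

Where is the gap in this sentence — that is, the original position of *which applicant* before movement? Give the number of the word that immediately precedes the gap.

9

In situ: Ayaan must suggest which applicant can show the contract to the technician during the audit.
'which applicant' is the subject of the clause embedded under 'suggest'. It moves to the left edge, and the trace sits right after 'suggest':
It was never established which applicant Ayaan must suggest ___ can show the contract to the technician during the audit.
'suggest' is word 9.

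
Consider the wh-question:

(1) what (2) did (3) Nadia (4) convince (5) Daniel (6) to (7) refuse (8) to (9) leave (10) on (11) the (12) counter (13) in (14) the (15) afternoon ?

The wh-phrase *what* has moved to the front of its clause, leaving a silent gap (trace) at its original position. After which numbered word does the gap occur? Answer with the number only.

9

Underlying clause: Nadia did convince Daniel to refuse to leave what on the counter in the afternoon.
'what' functions as the direct object of 'leave'. Fronting leaves a gap immediately after 'leave':
What did Nadia convince Daniel to refuse to leave ___ on the counter in the afternoon?
'leave' is word 9.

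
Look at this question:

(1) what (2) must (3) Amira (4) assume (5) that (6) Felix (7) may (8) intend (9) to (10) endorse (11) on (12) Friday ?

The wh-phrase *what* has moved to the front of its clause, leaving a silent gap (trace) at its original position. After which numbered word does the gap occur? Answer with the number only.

10

Before movement: Amira must assume that Felix may intend to endorse what on Friday.
'what' functions as the direct object of 'endorse'. Fronting leaves a gap immediately after 'endorse':
What must Amira assume that Felix may intend to endorse ___ on Friday?
'endorse' is word 10.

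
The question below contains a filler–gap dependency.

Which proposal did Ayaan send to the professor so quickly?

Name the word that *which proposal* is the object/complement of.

Before movement: Ayaan did send which proposal to the professor so quickly.
The filler 'which proposal' is interpreted as the direct object of 'send'. It moves to the left edge, and the trace sits right after 'send':
Which proposal did Ayaan send ___ to the professor so quickly?

send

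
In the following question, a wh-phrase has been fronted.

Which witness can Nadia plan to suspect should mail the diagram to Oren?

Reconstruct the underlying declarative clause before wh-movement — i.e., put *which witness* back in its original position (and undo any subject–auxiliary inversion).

'which witness' functions as the subject of the clause embedded under 'suspect'. It moves to the left edge, and the trace sits right after 'suspect':
Which witness can Nadia plan to suspect ___ should mail the diagram to Oren?

Nadia can plan to suspect which witness should mail the diagram to Oren.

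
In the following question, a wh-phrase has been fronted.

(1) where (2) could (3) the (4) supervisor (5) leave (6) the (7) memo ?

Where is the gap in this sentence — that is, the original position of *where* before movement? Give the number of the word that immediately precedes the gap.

Underlying clause: The supervisor could leave the memo where.
'where' is the locative complement of 'leave'. It moves to the left edge, and the trace sits right after 'memo':
Where could the supervisor leave the memo ___?
'memo' is word 7.

7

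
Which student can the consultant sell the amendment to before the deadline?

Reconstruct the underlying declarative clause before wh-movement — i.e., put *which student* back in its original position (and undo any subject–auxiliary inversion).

The consultant can sell the amendment to which student before the deadline.

'which student' is the object of the preposition 'to' (recipient of 'sell'). Wh-movement fronts it, leaving a gap right after 'to':
Which student can the consultant sell the amendment to ___ before the deadline?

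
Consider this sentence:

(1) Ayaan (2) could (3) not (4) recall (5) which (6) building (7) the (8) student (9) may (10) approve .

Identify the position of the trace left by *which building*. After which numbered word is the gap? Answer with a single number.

10

In situ: The student may approve which building.
The filler 'which building' is interpreted as the direct object of 'approve'. It moves to the left edge, and the trace sits right after 'approve':
Ayaan could not recall which building the student may approve ___.
'approve' is word 10.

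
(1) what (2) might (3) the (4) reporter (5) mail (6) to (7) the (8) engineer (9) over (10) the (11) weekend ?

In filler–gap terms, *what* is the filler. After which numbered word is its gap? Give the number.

5

In situ: The reporter might mail what to the engineer over the weekend.
'what' functions as the direct object of 'mail'. Fronting leaves a gap immediately after 'mail':
What might the reporter mail ___ to the engineer over the weekend?
'mail' is word 5.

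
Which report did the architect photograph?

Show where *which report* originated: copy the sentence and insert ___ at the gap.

Which report did the architect photograph ___?

Pre-movement form: The architect did photograph which report.
The filler 'which report' is interpreted as the direct object of 'photograph'. The gap is right after 'photograph'.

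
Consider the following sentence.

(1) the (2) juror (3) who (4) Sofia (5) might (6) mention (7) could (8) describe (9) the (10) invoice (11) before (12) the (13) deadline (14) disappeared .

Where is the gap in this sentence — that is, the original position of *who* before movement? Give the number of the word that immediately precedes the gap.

6

'who' functions as the subject of the clause embedded under 'mention'. It moves to the left edge, and the trace sits right after 'mention':
The juror who Sofia might mention ___ could describe the invoice before the deadline disappeared.
'mention' is word 6.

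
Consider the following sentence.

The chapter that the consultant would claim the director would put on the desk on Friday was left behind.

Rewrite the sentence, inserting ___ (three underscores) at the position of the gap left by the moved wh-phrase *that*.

'that' is the direct object of 'put'. The gap is right after 'put'.

The chapter that the consultant would claim the director would put ___ on the desk on Friday was left behind.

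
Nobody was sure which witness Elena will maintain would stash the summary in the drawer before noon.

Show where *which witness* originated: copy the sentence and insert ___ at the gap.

Before movement: Elena will maintain which witness would stash the summary in the drawer before noon.
'which witness' is the subject of the clause embedded under 'maintain'. The gap is right after 'maintain'.

Nobody was sure which witness Elena will maintain ___ would stash the summary in the drawer before noon.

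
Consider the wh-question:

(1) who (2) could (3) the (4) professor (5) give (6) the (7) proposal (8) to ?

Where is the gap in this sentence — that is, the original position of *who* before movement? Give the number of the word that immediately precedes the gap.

In situ: The professor could give the proposal to who.
'who' is the object of the preposition 'to' (recipient of 'give'). It moves to the left edge, and the trace sits right after 'to':
Who could the professor give the proposal to ___?
'to' is word 8.

8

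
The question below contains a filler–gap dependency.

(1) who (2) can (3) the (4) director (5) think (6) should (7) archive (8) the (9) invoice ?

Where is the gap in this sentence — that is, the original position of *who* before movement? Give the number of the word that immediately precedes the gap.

In situ: The director can think who should archive the invoice.
The filler 'who' is interpreted as the subject of the clause embedded under 'think'. Wh-movement fronts it, leaving a gap right after 'think':
Who can the director think ___ should archive the invoice?
'think' is word 5.

5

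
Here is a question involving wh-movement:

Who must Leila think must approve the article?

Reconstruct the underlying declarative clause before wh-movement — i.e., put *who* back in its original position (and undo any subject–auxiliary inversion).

'who' is the subject of the clause embedded under 'think'. Fronting leaves a gap immediately after 'think':
Who must Leila think ___ must approve the article?

Leila must think who must approve the article.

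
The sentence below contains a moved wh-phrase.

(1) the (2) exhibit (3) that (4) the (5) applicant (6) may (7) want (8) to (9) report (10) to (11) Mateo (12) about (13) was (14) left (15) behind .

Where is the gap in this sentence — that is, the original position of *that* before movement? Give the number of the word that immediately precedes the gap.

12

'that' functions as the object of the preposition 'about'. It moves to the left edge, and the trace sits right after 'about':
The exhibit that the applicant may want to report to Mateo about ___ was left behind.
'about' is word 12.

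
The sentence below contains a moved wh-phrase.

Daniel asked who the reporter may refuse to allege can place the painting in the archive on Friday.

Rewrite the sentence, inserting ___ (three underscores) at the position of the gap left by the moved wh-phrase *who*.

Daniel asked who the reporter may refuse to allege ___ can place the painting in the archive on Friday.

Underlying clause: The reporter may refuse to allege who can place the painting in the archive on Friday.
The filler 'who' is interpreted as the subject of the clause embedded under 'allege'. The gap is right after 'allege'.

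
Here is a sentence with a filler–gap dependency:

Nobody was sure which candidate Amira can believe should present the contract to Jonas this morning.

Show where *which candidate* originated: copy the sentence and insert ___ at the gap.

In situ: Amira can believe which candidate should present the contract to Jonas this morning.
The filler 'which candidate' is interpreted as the subject of the clause embedded under 'believe'. The gap is right after 'believe'.

Nobody was sure which candidate Amira can believe ___ should present the contract to Jonas this morning.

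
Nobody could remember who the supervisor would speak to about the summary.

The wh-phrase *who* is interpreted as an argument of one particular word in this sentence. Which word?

to

Before movement: The supervisor would speak to who about the summary.
The filler 'who' is interpreted as the object of the preposition 'to'. Wh-movement fronts it, leaving a gap right after 'to':
Nobody could remember who the supervisor would speak to ___ about the summary.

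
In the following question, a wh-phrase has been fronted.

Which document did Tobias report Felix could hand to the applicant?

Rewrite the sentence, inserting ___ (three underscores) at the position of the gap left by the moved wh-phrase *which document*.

Which document did Tobias report Felix could hand ___ to the applicant?

Before movement: Tobias did report Felix could hand which document to the applicant.
'which document' functions as the direct object of 'hand'. The gap is right after 'hand'.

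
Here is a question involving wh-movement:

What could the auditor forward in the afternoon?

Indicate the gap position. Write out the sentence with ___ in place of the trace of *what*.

What could the auditor forward ___ in the afternoon?

In situ: The auditor could forward what in the afternoon.
'what' is the direct object of 'forward'. The gap is right after 'forward'.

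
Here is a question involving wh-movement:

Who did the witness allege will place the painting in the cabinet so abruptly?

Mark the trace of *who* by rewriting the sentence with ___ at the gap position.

Before movement: The witness did allege who will place the painting in the cabinet so abruptly.
'who' functions as the subject of the clause embedded under 'allege'. The gap is right after 'allege'.

Who did the witness allege ___ will place the painting in the cabinet so abruptly?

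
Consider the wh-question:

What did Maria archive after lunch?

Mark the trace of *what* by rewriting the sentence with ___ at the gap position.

What did Maria archive ___ after lunch?

In situ: Maria did archive what after lunch.
'what' functions as the direct object of 'archive'. The gap is right after 'archive'.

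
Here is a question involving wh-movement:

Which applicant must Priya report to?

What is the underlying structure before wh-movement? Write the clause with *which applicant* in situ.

Priya must report to which applicant.

'which applicant' is the object of the preposition 'to'. Fronting leaves a gap immediately after 'to':
Which applicant must Priya report to ___?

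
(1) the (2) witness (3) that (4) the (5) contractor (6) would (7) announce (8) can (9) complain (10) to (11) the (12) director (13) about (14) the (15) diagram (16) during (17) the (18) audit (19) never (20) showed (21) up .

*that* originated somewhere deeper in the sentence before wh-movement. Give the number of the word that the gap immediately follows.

7

'that' functions as the subject of the clause embedded under 'announce'. Wh-movement fronts it, leaving a gap right after 'announce':
The witness that the contractor would announce ___ can complain to the director about the diagram during the audit never showed up.
'announce' is word 7.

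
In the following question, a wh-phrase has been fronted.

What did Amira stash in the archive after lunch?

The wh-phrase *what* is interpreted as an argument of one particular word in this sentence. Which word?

Underlying clause: Amira did stash what in the archive after lunch.
'what' is the direct object of 'stash'. It moves to the left edge, and the trace sits right after 'stash':
What did Amira stash ___ in the archive after lunch?

stash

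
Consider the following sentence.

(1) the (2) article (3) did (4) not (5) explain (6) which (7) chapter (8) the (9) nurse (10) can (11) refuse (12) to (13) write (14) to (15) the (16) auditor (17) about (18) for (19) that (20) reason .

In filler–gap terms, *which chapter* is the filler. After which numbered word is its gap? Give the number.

17

In situ: The nurse can refuse to write to the auditor about which chapter for that reason.
The filler 'which chapter' is interpreted as the object of the preposition 'about'. Wh-movement fronts it, leaving a gap right after 'about':
The article did not explain which chapter the nurse can refuse to write to the auditor about ___ for that reason.
'about' is word 17.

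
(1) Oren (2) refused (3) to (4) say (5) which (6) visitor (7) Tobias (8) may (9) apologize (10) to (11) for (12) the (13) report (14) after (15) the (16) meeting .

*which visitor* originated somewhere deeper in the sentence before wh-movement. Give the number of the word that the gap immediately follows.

10

Before movement: Tobias may apologize to which visitor for the report after the meeting.
The filler 'which visitor' is interpreted as the object of the preposition 'to'. Wh-movement fronts it, leaving a gap right after 'to':
Oren refused to say which visitor Tobias may apologize to ___ for the report after the meeting.
'to' is word 10.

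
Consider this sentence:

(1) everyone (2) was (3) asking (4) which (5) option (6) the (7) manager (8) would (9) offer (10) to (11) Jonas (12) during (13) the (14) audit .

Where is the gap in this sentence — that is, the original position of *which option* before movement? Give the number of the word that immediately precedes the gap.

9

In situ: The manager would offer which option to Jonas during the audit.
'which option' functions as the direct object of 'offer'. Wh-movement fronts it, leaving a gap right after 'offer':
Everyone was asking which option the manager would offer ___ to Jonas during the audit.
'offer' is word 9.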